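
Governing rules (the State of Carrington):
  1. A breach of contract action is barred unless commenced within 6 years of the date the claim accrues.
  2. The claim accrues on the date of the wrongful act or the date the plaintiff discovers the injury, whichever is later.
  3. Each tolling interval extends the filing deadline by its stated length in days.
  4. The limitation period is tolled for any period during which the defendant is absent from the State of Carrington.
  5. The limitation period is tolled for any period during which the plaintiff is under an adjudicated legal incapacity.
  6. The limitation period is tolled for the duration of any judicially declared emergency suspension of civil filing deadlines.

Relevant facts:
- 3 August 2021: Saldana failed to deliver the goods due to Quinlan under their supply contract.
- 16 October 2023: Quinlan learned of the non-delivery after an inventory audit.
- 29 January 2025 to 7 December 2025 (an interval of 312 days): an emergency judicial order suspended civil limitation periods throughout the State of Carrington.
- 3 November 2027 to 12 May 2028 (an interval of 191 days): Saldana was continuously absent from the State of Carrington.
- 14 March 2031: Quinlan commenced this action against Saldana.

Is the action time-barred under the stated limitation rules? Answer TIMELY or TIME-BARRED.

TIME-BARRED

The claim accrued on 16 October 2023 — the later of the 3 August 2021 act and the 16 October 2023 discovery.
Adding the 6 years base period to 16 October 2023 gives a deadline of 16 October 2029, before any tolling.
Because the emergency suspension of filing deadlines ran from 29 January 2025 to 7 December 2025, the deadline is extended by 312 days to 24 August 2030.
The defendant's absence from the jurisdiction from 3 November 2027 to 12 May 2028 tolled the period for 191 days, extending the deadline to 3 March 2031.
Quinlan filed on 14 March 2031, after the 3 March 2031 deadline, so the action is time-barred.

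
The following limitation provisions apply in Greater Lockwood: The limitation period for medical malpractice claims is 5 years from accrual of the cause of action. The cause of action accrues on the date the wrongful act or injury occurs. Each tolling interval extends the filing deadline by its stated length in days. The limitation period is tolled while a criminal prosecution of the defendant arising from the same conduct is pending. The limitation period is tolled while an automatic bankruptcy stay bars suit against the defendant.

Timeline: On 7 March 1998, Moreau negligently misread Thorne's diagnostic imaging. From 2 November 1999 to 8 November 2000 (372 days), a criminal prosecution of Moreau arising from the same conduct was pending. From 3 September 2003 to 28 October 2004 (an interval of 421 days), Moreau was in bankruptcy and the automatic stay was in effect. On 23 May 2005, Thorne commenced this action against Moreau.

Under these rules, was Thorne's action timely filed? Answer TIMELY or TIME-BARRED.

The limitation period began to run on 7 March 1998.
5 years from 7 March 1998 is 7 March 2003.
Because the pending criminal prosecution ran from 2 November 1999 to 8 November 2000, the deadline is extended by 372 days to 13 March 2004.
Because the automatic bankruptcy stay ran from 3 September 2003 to 28 October 2004, the deadline is extended by 421 days to 8 May 2005.
The 23 May 2005 filing falls after the 8 May 2005 deadline; the claim is time-barred.

TIME-BARRED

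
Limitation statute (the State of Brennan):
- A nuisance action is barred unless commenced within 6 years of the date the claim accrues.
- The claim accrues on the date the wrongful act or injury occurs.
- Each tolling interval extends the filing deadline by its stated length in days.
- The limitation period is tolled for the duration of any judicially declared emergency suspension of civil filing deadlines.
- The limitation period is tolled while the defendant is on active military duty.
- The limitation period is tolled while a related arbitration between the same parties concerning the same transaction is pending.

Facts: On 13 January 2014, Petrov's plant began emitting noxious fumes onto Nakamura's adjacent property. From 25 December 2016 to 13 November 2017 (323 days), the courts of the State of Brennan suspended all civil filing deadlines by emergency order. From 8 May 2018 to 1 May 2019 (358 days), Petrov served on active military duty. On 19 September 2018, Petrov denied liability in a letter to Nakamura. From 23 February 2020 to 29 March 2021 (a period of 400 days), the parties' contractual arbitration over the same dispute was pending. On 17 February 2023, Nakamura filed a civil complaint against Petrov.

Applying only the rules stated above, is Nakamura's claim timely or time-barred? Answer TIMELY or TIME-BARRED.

TIME-BARRED

The limitation period began to run on 13 January 2014.
Adding the 6 years base period to 13 January 2014 gives a deadline of 13 January 2020, before any tolling.
The period was tolled for 323 days by the emergency suspension of filing deadlines (25 December 2016 to 13 November 2017), pushing the deadline to 1 December 2020.
The period was tolled for 358 days by the defendant's active military service (8 May 2018 to 1 May 2019), pushing the deadline to 24 November 2021.
The period was tolled for 400 days by the pending related arbitration (23 February 2020 to 29 March 2021), pushing the deadline to 29 December 2022.
Nothing else in the chronology tolls or restarts the period.
The 17 February 2023 filing falls after the 29 December 2022 deadline; the claim is time-barred.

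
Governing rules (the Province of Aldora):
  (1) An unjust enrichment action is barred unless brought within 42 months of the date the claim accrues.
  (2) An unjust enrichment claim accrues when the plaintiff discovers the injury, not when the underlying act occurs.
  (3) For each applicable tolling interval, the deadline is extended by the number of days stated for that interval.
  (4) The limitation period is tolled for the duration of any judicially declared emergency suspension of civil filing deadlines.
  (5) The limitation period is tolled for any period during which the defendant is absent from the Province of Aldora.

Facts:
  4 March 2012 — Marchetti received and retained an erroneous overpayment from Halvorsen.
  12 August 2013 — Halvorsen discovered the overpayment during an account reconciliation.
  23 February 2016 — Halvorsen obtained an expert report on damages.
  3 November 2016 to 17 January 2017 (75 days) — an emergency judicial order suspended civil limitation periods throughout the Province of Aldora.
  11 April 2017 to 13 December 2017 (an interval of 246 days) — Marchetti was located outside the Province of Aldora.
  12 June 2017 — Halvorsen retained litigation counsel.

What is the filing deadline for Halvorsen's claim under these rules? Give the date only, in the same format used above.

30 December 2017

Accrual is tied to discovery, so the period began on 12 August 2013 rather than on 4 March 2012 when the act occurred.
The untolled deadline — 42 months after 12 August 2013 — is 12 February 2017.
The emergency suspension of filing deadlines from 3 November 2016 to 17 January 2017 tolled the period for 75 days, extending the deadline to 28 April 2017.
The period was tolled for 246 days by the defendant's absence from the jurisdiction (11 April 2017 to 13 December 2017), pushing the deadline to 30 December 2017.
Nothing else in the chronology tolls or restarts the period.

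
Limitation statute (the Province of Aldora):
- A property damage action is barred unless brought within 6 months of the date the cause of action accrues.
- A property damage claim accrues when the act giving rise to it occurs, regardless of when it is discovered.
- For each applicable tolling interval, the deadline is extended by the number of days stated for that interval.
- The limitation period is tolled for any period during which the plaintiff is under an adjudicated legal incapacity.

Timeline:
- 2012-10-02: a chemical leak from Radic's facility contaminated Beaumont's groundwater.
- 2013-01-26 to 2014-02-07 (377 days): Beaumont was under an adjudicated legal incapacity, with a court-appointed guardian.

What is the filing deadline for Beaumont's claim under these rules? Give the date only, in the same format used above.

2014-04-14

The limitation period began to run on 2012-10-02.
6 months from 2012-10-02 is 2013-04-02.
The plaintiff's legal incapacity from 2013-01-26 to 2014-02-07 tolled the period for 377 days, extending the deadline to 2014-04-14.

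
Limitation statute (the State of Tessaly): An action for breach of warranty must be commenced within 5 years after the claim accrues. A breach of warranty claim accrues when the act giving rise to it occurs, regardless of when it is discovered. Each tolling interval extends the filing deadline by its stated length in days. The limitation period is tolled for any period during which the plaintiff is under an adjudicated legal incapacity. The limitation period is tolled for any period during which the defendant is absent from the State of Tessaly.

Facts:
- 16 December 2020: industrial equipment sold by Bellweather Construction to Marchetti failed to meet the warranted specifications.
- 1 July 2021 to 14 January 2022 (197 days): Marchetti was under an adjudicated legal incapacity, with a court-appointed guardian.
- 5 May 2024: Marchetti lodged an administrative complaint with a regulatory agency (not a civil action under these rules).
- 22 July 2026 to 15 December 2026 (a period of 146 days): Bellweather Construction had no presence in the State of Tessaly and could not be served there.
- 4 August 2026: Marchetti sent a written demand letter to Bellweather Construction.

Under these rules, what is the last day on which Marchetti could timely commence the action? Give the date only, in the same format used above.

The claim accrued on 16 December 2020, when the wrongful act occurred.
The untolled deadline — 5 years after 16 December 2020 — is 16 December 2025.
The period was tolled for 197 days by the plaintiff's legal incapacity (1 July 2021 to 14 January 2022), pushing the deadline to 1 July 2026.
By the time the defendant's absence from the jurisdiction began on 22 July 2026, the limitation period had already expired on 1 July 2026; that interval cannot revive it.
The other events in the timeline have no effect on the limitation period under the stated rules.

1 July 2026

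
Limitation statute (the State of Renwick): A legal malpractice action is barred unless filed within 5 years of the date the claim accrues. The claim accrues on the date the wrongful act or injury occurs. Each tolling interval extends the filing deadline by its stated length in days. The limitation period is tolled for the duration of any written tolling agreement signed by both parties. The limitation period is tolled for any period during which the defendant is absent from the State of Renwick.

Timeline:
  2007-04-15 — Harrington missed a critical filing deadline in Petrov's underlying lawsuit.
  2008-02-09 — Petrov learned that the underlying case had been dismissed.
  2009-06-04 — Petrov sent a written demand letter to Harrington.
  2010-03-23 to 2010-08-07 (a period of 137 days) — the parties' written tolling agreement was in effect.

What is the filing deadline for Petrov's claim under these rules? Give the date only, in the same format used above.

2012-08-30

Because the rule ties accrual to occurrence, the claim accrued on 2007-04-15, not on the 2008-02-09 discovery date.
5 years from 2007-04-15 is 2012-04-15.
The period was tolled for 137 days by the written tolling agreement (2010-03-23 to 2010-08-07), pushing the deadline to 2012-08-30.
The other events in the timeline have no effect on the limitation period under the stated rules.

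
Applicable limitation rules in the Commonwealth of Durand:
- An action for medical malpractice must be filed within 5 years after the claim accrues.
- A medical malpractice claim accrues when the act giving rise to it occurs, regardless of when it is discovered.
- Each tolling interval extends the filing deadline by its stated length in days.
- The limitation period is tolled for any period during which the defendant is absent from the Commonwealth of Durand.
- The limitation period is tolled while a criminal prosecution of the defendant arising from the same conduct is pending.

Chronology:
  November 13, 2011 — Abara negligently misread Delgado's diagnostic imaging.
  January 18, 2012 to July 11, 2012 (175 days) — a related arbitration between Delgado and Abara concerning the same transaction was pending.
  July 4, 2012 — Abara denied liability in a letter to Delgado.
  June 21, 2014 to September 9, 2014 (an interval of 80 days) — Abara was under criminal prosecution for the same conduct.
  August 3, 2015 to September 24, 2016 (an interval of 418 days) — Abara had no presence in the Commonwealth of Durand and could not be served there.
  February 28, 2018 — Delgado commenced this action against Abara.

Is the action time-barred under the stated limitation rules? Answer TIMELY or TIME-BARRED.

TIMELY

The claim accrued on November 13, 2011, when the wrongful act occurred.
5 years from November 13, 2011 is November 13, 2016.
The period was tolled for 80 days by the pending criminal prosecution (June 21, 2014 to September 9, 2014), pushing the deadline to February 1, 2017.
The defendant's absence from the jurisdiction from August 3, 2015 to September 24, 2016 tolled the period for 418 days, extending the deadline to March 26, 2018.
Although a pending arbitration ran from January 18, 2012 to July 11, 2012, the stated rules do not make that a tolling event, so it is disregarded.
The other events in the timeline have no effect on the limitation period under the stated rules.
The February 28, 2018 filing precedes the March 26, 2018 deadline; the claim is timely.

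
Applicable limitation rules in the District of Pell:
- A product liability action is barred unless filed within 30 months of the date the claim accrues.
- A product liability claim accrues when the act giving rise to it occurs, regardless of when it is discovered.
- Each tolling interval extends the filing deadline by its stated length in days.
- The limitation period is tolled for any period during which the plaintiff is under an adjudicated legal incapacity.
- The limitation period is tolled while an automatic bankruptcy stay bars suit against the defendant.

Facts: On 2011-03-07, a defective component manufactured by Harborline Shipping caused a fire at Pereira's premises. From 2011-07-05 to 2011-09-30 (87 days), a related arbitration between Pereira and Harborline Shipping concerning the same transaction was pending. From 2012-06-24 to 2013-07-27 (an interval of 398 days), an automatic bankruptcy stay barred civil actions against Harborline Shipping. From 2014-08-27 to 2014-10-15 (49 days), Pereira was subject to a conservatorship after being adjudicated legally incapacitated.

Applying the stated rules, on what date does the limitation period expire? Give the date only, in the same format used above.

2014-11-28

The claim accrued on 2011-03-07, when the wrongful act occurred.
30 months from 2011-03-07 is 2013-09-07.
The period was tolled for 398 days by the automatic bankruptcy stay (2012-06-24 to 2013-07-27), pushing the deadline to 2014-10-10.
The plaintiff's legal incapacity from 2014-08-27 to 2014-10-15 tolled the period for 49 days, extending the deadline to 2014-11-28.
Although a pending arbitration ran from 2011-07-05 to 2011-09-30, the stated rules do not make that a tolling event, so it is disregarded.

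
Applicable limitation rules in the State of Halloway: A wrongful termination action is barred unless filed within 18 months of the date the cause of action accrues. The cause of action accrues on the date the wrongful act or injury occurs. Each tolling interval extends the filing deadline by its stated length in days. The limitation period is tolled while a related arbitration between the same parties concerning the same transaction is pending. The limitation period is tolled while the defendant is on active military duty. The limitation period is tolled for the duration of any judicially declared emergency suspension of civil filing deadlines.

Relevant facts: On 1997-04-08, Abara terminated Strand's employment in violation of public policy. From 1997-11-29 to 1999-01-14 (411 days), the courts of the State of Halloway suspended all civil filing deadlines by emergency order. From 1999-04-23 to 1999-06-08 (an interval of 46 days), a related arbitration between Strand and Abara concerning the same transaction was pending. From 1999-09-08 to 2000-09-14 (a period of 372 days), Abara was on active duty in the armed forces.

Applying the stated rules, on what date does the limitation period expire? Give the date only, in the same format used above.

The limitation period began to run on 1997-04-08.
18 months from 1997-04-08 is 1998-10-08.
The period was tolled for 411 days by the emergency suspension of filing deadlines (1997-11-29 to 1999-01-14), pushing the deadline to 1999-11-23.
Because the pending related arbitration ran from 1999-04-23 to 1999-06-08, the deadline is extended by 46 days to 2000-01-08.
Because the defendant's active military service ran from 1999-09-08 to 2000-09-14, the deadline is extended by 372 days to 2001-01-14.

2001-01-14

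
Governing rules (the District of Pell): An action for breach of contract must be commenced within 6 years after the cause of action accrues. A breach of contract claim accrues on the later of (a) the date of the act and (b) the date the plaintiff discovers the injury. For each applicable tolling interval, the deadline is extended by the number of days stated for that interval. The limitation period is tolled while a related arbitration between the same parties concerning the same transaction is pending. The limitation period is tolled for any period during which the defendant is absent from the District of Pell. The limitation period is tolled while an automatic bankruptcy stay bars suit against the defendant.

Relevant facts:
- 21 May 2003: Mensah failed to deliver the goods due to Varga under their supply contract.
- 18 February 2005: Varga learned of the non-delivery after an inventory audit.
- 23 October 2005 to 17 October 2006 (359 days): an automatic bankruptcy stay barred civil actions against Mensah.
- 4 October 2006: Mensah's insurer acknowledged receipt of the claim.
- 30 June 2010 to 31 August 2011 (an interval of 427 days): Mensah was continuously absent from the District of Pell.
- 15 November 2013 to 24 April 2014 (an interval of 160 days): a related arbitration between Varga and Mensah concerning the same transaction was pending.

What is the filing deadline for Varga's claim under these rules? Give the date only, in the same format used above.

Taking the later of the act (21 May 2003) and discovery (18 February 2005), the claim accrued on 18 February 2005.
The untolled deadline — 6 years after 18 February 2005 — is 18 February 2011.
The period was tolled for 359 days by the automatic bankruptcy stay (23 October 2005 to 17 October 2006), pushing the deadline to 12 February 2012.
The defendant's absence from the jurisdiction from 30 June 2010 to 31 August 2011 tolled the period for 427 days, extending the deadline to 14 April 2013.
The pending related arbitration from 15 November 2013 to 24 April 2014 began after the period had already run on 14 April 2013, so it has no tolling effect.
None of the other events listed affects the running of the period under the stated rules.

14 April 2013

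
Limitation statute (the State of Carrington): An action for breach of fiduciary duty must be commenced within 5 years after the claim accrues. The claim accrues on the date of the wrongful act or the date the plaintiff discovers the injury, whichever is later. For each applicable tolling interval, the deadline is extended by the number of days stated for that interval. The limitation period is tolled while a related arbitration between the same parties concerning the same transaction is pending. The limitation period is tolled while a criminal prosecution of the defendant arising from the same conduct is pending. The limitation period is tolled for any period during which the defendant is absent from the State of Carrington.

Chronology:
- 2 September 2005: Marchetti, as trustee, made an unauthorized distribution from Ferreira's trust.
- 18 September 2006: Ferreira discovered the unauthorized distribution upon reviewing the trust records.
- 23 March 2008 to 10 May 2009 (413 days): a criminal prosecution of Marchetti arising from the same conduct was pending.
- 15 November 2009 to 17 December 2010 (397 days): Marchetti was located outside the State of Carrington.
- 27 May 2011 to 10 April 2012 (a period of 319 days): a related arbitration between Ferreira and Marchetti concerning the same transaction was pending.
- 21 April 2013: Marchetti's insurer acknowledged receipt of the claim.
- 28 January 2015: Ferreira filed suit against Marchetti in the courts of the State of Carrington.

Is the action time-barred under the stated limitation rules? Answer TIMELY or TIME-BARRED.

TIME-BARRED

The claim accrued on 18 September 2006 — the later of the 2 September 2005 act and the 18 September 2006 discovery.
Adding the 5 years base period to 18 September 2006 gives a deadline of 18 September 2011, before any tolling.
The pending criminal prosecution from 23 March 2008 to 10 May 2009 tolled the period for 413 days, extending the deadline to 4 November 2012.
The period was tolled for 397 days by the defendant's absence from the jurisdiction (15 November 2009 to 17 December 2010), pushing the deadline to 6 December 2013.
Because the pending related arbitration ran from 27 May 2011 to 10 April 2012, the deadline is extended by 319 days to 21 October 2014.
The other events in the timeline have no effect on the limitation period under the stated rules.
The 28 January 2015 filing falls after the 21 October 2014 deadline; the claim is time-barred.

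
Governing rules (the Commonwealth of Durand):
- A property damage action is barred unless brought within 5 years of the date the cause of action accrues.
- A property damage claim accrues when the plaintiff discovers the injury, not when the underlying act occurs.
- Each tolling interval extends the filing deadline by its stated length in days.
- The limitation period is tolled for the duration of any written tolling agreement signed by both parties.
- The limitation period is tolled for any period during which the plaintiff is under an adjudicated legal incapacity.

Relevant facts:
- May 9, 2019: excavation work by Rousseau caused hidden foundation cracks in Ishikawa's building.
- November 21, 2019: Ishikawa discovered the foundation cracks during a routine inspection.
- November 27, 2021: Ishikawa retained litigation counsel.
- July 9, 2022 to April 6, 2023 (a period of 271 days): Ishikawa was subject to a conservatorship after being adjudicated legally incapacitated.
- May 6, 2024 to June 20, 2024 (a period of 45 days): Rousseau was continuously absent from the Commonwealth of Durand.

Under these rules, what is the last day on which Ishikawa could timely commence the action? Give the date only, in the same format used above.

August 19, 2025

Under the discovery rule, the claim accrued on November 21, 2019, when Ishikawa discovered the injury — not on the May 9, 2019 date of the underlying act.
The untolled deadline — 5 years after November 21, 2019 — is November 21, 2024.
The period was tolled for 271 days by the plaintiff's legal incapacity (July 9, 2022 to April 6, 2023), pushing the deadline to August 19, 2025.
The defendant's absence from the jurisdiction from May 6, 2024 to June 20, 2024 does not toll the period, because no stated rule makes the defendant's absence a tolling event.
None of the other events listed affects the running of the period under the stated rules.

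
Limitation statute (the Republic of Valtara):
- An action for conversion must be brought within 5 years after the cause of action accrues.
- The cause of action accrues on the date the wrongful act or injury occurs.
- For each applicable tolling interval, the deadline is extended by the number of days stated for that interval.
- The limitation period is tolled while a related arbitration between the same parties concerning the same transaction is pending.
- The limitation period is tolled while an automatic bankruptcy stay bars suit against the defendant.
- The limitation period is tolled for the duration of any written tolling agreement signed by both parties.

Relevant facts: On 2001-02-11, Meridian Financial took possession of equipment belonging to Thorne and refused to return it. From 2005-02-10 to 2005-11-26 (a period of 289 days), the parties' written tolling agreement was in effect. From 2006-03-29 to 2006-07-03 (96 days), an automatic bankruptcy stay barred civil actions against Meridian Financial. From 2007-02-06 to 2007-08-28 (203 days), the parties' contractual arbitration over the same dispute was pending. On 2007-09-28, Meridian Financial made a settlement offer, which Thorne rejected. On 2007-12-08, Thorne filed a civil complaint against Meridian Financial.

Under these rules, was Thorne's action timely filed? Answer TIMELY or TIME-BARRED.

The claim accrued on 2001-02-11, when the wrongful act occurred.
The untolled deadline — 5 years after 2001-02-11 — is 2006-02-11.
The period was tolled for 289 days by the written tolling agreement (2005-02-10 to 2005-11-26), pushing the deadline to 2006-11-27.
Because the automatic bankruptcy stay ran from 2006-03-29 to 2006-07-03, the deadline is extended by 96 days to 2007-03-03.
Because the pending related arbitration ran from 2007-02-06 to 2007-08-28, the deadline is extended by 203 days to 2007-09-22.
None of the other events listed affects the running of the period under the stated rules.
Filing on 2007-12-08 missed the 2007-09-22 deadline — the action is time-barred.

TIME-BARRED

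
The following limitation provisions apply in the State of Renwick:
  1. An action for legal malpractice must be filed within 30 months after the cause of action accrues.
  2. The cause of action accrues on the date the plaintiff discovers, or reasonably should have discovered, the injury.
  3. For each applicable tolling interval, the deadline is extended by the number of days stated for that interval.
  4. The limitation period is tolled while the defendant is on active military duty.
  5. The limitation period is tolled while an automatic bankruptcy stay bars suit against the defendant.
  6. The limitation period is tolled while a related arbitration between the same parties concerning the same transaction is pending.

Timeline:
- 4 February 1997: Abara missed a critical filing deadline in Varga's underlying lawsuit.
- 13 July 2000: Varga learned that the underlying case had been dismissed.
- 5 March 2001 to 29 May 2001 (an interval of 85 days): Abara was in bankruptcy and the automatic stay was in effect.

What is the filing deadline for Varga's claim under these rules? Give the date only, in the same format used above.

8 April 2003

Accrual is tied to discovery, so the period began on 13 July 2000 rather than on 4 February 1997 when the act occurred.
Adding the 30 months base period to 13 July 2000 gives a deadline of 13 January 2003, before any tolling.
The period was tolled for 85 days by the automatic bankruptcy stay (5 March 2001 to 29 May 2001), pushing the deadline to 8 April 2003.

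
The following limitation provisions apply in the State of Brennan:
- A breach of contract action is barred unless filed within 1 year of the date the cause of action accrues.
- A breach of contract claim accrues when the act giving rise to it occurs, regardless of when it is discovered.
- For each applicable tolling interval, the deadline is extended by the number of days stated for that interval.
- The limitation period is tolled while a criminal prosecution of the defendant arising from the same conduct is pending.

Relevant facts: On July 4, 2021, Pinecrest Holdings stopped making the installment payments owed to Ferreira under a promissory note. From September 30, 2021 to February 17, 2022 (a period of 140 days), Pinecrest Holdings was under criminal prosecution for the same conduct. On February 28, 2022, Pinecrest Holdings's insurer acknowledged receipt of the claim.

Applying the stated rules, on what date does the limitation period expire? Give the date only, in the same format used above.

The cause of action accrued on July 4, 2021, the date of the act.
The untolled deadline — 1 year after July 4, 2021 — is July 4, 2022.
The pending criminal prosecution from September 30, 2021 to February 17, 2022 tolled the period for 140 days, extending the deadline to November 21, 2022.
Nothing else in the chronology tolls or restarts the period.

November 21, 2022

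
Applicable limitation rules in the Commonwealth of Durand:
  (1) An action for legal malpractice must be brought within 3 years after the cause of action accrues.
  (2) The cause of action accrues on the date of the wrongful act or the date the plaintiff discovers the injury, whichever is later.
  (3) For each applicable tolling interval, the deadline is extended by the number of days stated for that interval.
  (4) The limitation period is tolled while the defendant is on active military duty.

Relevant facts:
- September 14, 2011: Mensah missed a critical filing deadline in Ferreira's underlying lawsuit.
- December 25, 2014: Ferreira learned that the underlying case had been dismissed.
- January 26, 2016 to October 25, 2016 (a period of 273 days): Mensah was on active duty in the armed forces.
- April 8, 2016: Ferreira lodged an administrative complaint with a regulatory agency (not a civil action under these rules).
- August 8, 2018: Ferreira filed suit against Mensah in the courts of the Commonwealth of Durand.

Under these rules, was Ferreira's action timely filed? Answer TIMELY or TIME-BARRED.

Because discovery on December 25, 2014 post-dates the September 14, 2011 act, accrual under the later-of rule falls on December 25, 2014.
The untolled deadline — 3 years after December 25, 2014 — is December 25, 2017.
The defendant's active military service from January 26, 2016 to October 25, 2016 tolled the period for 273 days, extending the deadline to September 24, 2018.
Nothing else in the chronology tolls or restarts the period.
The August 8, 2018 filing precedes the September 24, 2018 deadline; the claim is timely.

TIMELY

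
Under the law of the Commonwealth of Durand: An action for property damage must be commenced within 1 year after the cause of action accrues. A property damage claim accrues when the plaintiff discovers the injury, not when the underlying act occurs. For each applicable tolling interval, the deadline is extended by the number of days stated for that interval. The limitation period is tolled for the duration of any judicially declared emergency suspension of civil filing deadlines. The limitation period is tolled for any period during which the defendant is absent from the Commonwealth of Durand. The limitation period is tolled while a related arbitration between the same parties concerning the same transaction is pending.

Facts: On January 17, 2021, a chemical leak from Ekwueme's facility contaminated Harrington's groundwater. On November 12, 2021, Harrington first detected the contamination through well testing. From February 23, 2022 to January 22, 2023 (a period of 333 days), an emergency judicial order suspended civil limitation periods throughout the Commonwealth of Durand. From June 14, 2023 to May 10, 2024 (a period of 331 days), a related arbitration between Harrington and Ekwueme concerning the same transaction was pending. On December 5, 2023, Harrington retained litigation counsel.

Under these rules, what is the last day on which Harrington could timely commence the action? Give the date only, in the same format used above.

September 6, 2024

Under the discovery rule, the claim accrued on November 12, 2021, when Harrington discovered the injury — not on the January 17, 2021 date of the underlying act.
1 year from November 12, 2021 is November 12, 2022.
Because the emergency suspension of filing deadlines ran from February 23, 2022 to January 22, 2023, the deadline is extended by 333 days to October 11, 2023.
Because the pending related arbitration ran from June 14, 2023 to May 10, 2024, the deadline is extended by 331 days to September 6, 2024.
The other events in the timeline have no effect on the limitation period under the stated rules.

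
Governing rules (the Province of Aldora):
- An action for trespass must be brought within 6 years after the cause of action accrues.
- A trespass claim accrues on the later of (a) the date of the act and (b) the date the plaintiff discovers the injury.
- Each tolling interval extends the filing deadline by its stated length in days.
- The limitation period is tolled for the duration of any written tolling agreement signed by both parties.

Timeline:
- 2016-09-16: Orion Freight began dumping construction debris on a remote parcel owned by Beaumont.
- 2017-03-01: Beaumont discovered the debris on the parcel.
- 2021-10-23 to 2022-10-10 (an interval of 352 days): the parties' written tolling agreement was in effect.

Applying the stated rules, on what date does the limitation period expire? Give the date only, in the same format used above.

2024-02-16

Because discovery on 2017-03-01 post-dates the 2016-09-16 act, accrual under the later-of rule falls on 2017-03-01.
The untolled deadline — 6 years after 2017-03-01 — is 2023-03-01.
The written tolling agreement from 2021-10-23 to 2022-10-10 tolled the period for 352 days, extending the deadline to 2024-02-16.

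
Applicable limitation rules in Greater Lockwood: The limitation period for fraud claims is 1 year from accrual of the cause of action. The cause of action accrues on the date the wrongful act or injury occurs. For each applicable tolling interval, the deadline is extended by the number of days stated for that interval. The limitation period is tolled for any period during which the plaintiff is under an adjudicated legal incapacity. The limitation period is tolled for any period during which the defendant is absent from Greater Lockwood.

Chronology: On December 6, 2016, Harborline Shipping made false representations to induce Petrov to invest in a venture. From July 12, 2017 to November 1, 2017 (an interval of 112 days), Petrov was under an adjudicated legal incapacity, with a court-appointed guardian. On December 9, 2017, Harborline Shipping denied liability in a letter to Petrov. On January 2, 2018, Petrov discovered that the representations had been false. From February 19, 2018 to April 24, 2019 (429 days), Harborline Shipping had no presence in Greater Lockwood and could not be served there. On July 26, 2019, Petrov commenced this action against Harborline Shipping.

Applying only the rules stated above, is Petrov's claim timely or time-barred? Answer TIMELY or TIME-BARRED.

Accrual is governed by the date of the act, so the period began to run on December 6, 2016; the later discovery on January 2, 2018 is irrelevant under the stated rule.
The untolled deadline — 1 year after December 6, 2016 — is December 6, 2017.
The period was tolled for 112 days by the plaintiff's legal incapacity (July 12, 2017 to November 1, 2017), pushing the deadline to March 28, 2018.
The defendant's absence from the jurisdiction from February 19, 2018 to April 24, 2019 tolled the period for 429 days, extending the deadline to May 31, 2019.
The other events in the timeline have no effect on the limitation period under the stated rules.
Petrov filed on July 26, 2019, after the May 31, 2019 deadline, so the action is time-barred.

TIME-BARRED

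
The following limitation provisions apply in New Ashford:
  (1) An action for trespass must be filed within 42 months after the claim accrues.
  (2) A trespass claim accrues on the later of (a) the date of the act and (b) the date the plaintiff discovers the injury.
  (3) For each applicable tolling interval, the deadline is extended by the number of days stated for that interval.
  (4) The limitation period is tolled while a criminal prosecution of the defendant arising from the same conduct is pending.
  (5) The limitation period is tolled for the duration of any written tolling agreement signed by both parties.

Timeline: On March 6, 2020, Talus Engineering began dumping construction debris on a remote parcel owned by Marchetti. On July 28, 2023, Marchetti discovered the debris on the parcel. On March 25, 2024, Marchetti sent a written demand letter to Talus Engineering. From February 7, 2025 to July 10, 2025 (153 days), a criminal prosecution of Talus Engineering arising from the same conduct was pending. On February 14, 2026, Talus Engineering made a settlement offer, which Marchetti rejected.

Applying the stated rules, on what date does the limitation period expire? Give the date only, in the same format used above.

June 30, 2027

Taking the later of the act (March 6, 2020) and discovery (July 28, 2023), the claim accrued on July 28, 2023.
The untolled deadline — 42 months after July 28, 2023 — is January 28, 2027.
Because the pending criminal prosecution ran from February 7, 2025 to July 10, 2025, the deadline is extended by 153 days to June 30, 2027.
None of the other events listed affects the running of the period under the stated rules.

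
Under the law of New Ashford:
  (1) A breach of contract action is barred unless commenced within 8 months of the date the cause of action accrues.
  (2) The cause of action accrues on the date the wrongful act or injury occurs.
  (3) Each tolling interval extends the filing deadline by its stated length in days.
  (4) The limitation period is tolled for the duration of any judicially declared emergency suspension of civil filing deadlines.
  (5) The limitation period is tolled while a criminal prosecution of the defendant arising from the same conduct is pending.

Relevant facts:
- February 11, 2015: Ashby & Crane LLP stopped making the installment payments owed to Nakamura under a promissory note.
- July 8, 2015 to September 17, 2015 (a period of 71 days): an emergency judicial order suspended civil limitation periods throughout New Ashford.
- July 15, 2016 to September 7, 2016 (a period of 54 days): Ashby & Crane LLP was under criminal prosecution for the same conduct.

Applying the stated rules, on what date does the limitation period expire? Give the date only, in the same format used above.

The claim accrued on February 11, 2015, when the wrongful act occurred.
8 months from February 11, 2015 is October 11, 2015.
The emergency suspension of filing deadlines from July 8, 2015 to September 17, 2015 tolled the period for 71 days, extending the deadline to December 21, 2015.
The pending criminal prosecution starting July 15, 2016 came too late — the period had run on December 21, 2015 — and so does not extend the deadline.

December 21, 2015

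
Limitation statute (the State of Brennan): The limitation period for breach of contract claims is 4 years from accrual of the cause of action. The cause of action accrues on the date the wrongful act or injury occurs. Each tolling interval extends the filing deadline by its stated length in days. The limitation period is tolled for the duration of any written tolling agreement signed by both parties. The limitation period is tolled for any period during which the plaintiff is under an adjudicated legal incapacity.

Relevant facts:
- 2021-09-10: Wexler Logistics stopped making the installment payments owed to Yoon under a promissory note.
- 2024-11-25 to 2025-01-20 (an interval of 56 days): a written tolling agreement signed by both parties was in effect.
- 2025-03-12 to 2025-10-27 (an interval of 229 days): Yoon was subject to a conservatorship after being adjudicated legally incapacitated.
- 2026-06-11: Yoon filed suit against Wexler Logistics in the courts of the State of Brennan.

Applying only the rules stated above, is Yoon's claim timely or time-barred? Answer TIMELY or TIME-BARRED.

The limitation period began to run on 2021-09-10.
4 years from 2021-09-10 is 2025-09-10.
The written tolling agreement from 2024-11-25 to 2025-01-20 tolled the period for 56 days, extending the deadline to 2025-11-05.
The plaintiff's legal incapacity from 2025-03-12 to 2025-10-27 tolled the period for 229 days, extending the deadline to 2026-06-22.
Yoon filed on 2026-06-11, before the 2026-06-22 deadline, so the action is timely.

TIMELY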